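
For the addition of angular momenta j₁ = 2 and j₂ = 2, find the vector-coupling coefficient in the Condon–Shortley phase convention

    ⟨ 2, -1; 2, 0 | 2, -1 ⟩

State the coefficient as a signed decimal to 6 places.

-0.267261

triangle: 2!*2!*2!/7! = 8/5040
(j±m)!: 1!*3!*2!*2!*1!*3! = 144
prefactor² = (2J+1)*Δ*N² = 8/7
  k=1: −1/(1!*1!*2!*1!*0!*1!) = -1/2
  k=2: +1/(2!*0!*1!*0!*1!*2!) = 1/4
Σ = -1/4  ⇒  CG² = 8/7*(-1/4)² = 1/14
CG = −√(1/14) = -0.267261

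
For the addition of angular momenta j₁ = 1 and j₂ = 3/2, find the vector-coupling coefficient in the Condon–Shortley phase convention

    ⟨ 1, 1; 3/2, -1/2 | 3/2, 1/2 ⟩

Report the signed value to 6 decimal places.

j₁+j₂−J=1  J+j₁−j₂=1  J−j₁+j₂=2  j₁+j₂+J+1=5
(j₁±m₁, j₂±m₂, J±M) = (2,0,1,2,2,1)
P² = 8/15
sum k=0..0:
  [0] +1/1 = 1
S = 1
C² = P²·S² = 8/15 ; C = +0.730297

+√(8/15) ≈ +0.730297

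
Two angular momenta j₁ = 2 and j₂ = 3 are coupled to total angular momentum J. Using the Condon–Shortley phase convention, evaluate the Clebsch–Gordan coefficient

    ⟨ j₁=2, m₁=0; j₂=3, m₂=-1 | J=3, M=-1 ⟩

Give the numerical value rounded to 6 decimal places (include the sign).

triangle: 2!*2!*4!/9! = 96/362880
(j±m)!: 2!*2!*2!*4!*2!*4! = 9216
prefactor² = (2J+1)*Δ*N² = 256/15
  k=0: +1/(0!*2!*2!*2!*0!*2!) = 1/16
  k=1: −1/(1!*1!*1!*1!*1!*3!) = -1/6
  k=2: +1/(2!*0!*0!*0!*2!*4!) = 1/96
Σ = -3/32  ⇒  CG² = 256/15*(-3/32)² = 3/20
CG = −√(3/20) = -0.387298

-0.387298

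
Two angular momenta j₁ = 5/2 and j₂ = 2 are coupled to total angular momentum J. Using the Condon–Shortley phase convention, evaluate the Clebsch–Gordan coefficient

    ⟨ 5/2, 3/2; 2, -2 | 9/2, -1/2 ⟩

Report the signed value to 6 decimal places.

triangle: 0!*5!*4!/10! = 2880/3628800
(j±m)!: 4!*1!*0!*4!*4!*5! = 1658880
prefactor² = (2J+1)*Δ*N² = 92160/7
  k=0: +1/(0!*0!*1!*0!*4!*4!) = 1/576
Σ = 1/576  ⇒  CG² = 92160/7*1/576² = 5/126
CG = +√(5/126) = +0.199205

+√(5/126) ≈ +0.199205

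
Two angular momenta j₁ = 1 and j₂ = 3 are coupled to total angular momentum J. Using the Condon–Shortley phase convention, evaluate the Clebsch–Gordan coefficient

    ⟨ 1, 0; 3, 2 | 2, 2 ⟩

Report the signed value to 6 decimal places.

-0.487950  (= −√(5/21))

√[5·2!0!4!/7! · 1!1!5!1!4!0!] = √(960/7)
  +(−1)^1/∏(1,1,0,4,0,0)! = -1/24  (running -1/24)
⟨..|..⟩ = √(960/7)·(-1/24) = -0.487950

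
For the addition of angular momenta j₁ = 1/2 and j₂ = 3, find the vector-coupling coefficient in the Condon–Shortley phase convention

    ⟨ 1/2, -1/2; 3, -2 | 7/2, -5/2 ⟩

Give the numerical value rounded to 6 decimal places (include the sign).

+√(6/7) = +0.925820

√[8·0!1!6!/8! · 0!1!1!5!1!6!] = √(86400/7)
  +(−1)^0/∏(0,0,1,1,0,5)! = 1/120  (running 1/120)
⟨..|..⟩ = √(86400/7)·(1/120) = +0.925820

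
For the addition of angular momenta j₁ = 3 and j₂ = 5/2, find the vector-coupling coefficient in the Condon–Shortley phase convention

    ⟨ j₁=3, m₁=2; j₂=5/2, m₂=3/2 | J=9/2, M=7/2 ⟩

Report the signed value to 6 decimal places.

+0.100504

√[10·1!5!4!/11! · 5!1!4!1!8!1!] = √(921600/11)
  +(−1)^0/∏(0,1,1,4,4,0)! = 1/576  (running 1/576)
  +(−1)^1/∏(1,0,0,3,5,1)! = -1/720  (running 1/2880)
⟨..|..⟩ = √(921600/11)·(1/2880) = +0.100504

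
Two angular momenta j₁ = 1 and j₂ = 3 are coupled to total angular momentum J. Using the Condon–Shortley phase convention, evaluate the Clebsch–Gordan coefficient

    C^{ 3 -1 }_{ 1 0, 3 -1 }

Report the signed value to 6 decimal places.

+√(1/12) = +0.288675

j₁+j₂−J=1  J+j₁−j₂=1  J−j₁+j₂=5  j₁+j₂+J+1=8
(j₁±m₁, j₂±m₂, J±M) = (1,1,2,4,2,4)
P² = 48
sum k=0..1:
  [0] +1/12 = 1/12
  [1] −1/24 = -1/24
S = 1/24
C² = P²·S² = 1/12 ; C = +0.288675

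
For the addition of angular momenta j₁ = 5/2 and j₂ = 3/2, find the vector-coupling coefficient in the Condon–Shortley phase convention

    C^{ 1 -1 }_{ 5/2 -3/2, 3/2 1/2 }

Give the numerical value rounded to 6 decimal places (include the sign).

triangle: 3!*2!*0!/6! = 12/720
(j±m)!: 1!*4!*2!*1!*0!*2! = 96
prefactor² = (2J+1)*Δ*N² = 24/5
  k=2: +1/(2!*1!*2!*0!*0!*0!) = 1/4
Σ = 1/4  ⇒  CG² = 24/5*1/4² = 3/10
CG = +√(3/10) = +0.547723

+0.547723  (= +√(3/10))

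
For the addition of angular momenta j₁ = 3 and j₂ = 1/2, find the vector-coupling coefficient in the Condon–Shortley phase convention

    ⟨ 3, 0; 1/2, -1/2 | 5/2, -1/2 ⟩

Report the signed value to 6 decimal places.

√[6·1!5!0!/7! · 3!3!0!1!2!3!] = √(432/7)
  +(−1)^0/∏(0,1,3,0,2,0)! = 1/12  (running 1/12)
⟨..|..⟩ = √(432/7)·(1/12) = +0.654654

+√(3/7) ≈ +0.654654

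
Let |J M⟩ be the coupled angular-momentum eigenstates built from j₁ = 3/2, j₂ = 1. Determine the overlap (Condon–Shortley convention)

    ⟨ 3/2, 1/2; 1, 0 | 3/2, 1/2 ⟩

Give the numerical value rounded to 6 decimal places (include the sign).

j₁+j₂−J=1  J+j₁−j₂=2  J−j₁+j₂=1  j₁+j₂+J+1=5
(j₁±m₁, j₂±m₂, J±M) = (2,1,1,1,2,1)
P² = 4/15
sum k=0..1:
  [0] +1/1 = 1
  [1] −1/2 = -1/2
S = 1/2
C² = P²·S² = 1/15 ; C = +0.258199

+0.258199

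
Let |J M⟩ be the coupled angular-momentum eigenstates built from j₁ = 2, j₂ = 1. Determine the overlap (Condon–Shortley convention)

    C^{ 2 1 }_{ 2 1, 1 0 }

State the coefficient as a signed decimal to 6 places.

j₁+j₂−J=1  J+j₁−j₂=3  J−j₁+j₂=1  j₁+j₂+J+1=6
(j₁±m₁, j₂±m₂, J±M) = (3,1,1,1,3,1)
P² = 3/2
sum k=0..1:
  [0] +1/2 = 1/2
  [1] −1/6 = -1/6
S = 1/3
C² = P²·S² = 1/6 ; C = +0.408248

+√(1/6) = +0.408248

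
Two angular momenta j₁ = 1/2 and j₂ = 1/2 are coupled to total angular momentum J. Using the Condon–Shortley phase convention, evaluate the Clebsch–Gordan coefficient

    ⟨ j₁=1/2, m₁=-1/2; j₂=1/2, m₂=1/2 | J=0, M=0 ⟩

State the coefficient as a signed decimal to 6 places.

j₁+j₂−J=1  J+j₁−j₂=0  J−j₁+j₂=0  j₁+j₂+J+1=2
(j₁±m₁, j₂±m₂, J±M) = (0,1,1,0,0,0)
P² = 1/2
sum k=1..1:
  [1] −1/1 = -1
S = -1
C² = P²·S² = 1/2 ; C = -0.707107

-0.707107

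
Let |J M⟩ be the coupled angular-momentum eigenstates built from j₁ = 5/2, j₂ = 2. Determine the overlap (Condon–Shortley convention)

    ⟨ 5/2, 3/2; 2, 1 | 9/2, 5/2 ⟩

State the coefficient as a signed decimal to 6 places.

triangle: 0!*5!*4!/10! = 2880/3628800
(j±m)!: 4!*1!*3!*1!*7!*2! = 1451520
prefactor² = (2J+1)*Δ*N² = 11520
  k=0: +1/(0!*0!*1!*3!*4!*1!) = 1/144
Σ = 1/144  ⇒  CG² = 11520*1/144² = 5/9
CG = +√(5/9) = +0.745356

+√(5/9) ≈ +0.745356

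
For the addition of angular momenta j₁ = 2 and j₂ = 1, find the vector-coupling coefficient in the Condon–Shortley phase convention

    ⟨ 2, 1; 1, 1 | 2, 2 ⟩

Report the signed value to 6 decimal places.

√[5·1!3!1!/6! · 3!1!2!0!4!0!] = √(12)
  +(−1)^1/∏(1,0,0,1,3,0)! = -1/6  (running -1/6)
⟨..|..⟩ = √(12)·(-1/6) = -0.577350

−√(1/3) = -0.577350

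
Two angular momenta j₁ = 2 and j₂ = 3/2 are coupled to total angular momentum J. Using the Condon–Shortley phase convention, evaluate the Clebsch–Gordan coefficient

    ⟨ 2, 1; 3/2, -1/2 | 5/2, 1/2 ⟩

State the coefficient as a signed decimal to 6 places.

+0.597614

√[6·1!3!2!/7! · 3!1!1!2!3!2!] = √(72/35)
  +(−1)^0/∏(0,1,1,1,2,1)! = 1/2  (running 1/2)
  +(−1)^1/∏(1,0,0,0,3,2)! = -1/12  (running 5/12)
⟨..|..⟩ = √(72/35)·(5/12) = +0.597614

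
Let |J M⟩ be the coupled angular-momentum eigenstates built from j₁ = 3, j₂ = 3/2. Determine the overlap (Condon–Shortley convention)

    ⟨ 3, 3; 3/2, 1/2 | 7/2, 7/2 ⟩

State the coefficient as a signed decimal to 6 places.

j₁+j₂−J=1  J+j₁−j₂=5  J−j₁+j₂=2  j₁+j₂+J+1=9
(j₁±m₁, j₂±m₂, J±M) = (6,0,2,1,7,0)
P² = 38400
sum k=0..0:
  [0] +1/240 = 1/240
S = 1/240
C² = P²·S² = 2/3 ; C = +0.816497

+√(2/3) ≈ +0.816497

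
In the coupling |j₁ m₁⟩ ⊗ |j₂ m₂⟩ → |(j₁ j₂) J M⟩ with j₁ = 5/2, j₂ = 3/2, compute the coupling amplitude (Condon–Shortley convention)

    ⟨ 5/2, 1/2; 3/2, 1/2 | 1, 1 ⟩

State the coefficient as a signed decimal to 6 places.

+0.387298  (= +√(3/20))

√[3·3!2!0!/6! · 3!2!2!1!2!0!] = √(12/5)
  +(−1)^2/∏(2,1,0,0,2,0)! = 1/4  (running 1/4)
⟨..|..⟩ = √(12/5)·(1/4) = +0.387298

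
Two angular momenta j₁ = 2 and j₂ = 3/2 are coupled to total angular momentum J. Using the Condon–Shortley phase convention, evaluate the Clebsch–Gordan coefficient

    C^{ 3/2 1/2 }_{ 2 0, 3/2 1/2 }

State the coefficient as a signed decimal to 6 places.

-0.447214  (= −√(1/5))

√[4·2!2!1!/6! · 2!2!2!1!2!1!] = √(16/45)
  +(−1)^1/∏(1,1,1,1,1,0)! = -1  (running -1)
  +(−1)^2/∏(2,0,0,0,2,1)! = 1/4  (running -3/4)
⟨..|..⟩ = √(16/45)·(-3/4) = -0.447214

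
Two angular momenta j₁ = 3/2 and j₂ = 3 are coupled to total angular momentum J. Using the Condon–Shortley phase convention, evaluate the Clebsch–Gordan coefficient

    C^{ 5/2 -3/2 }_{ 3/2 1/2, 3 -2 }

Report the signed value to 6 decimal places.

j₁+j₂−J=2  J+j₁−j₂=1  J−j₁+j₂=4  j₁+j₂+J+1=8
(j₁±m₁, j₂±m₂, J±M) = (2,1,1,5,1,4)
P² = 288/7
sum k=0..1:
  [0] +1/12 = 1/12
  [1] −1/24 = -1/24
S = 1/24
C² = P²·S² = 1/14 ; C = +0.267261

+0.267261  (= +√(1/14))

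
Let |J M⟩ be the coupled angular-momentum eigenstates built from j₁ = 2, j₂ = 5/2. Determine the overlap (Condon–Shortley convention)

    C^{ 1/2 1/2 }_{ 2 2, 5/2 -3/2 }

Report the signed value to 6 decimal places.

+√(1/15) ≈ +0.258199

j₁+j₂−J=4  J+j₁−j₂=0  J−j₁+j₂=1  j₁+j₂+J+1=6
(j₁±m₁, j₂±m₂, J±M) = (4,0,1,4,1,0)
P² = 192/5
sum k=0..0:
  [0] +1/24 = 1/24
S = 1/24
C² = P²·S² = 1/15 ; C = +0.258199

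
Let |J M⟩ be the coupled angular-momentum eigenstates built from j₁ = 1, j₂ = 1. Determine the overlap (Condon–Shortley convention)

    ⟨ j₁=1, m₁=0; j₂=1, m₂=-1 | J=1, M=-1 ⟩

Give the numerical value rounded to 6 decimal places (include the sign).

+0.707107

triangle: 1!*1!*1!/4! = 1/24
(j±m)!: 1!*1!*0!*2!*0!*2! = 4
prefactor² = (2J+1)*Δ*N² = 1/2
  k=0: +1/(0!*1!*1!*0!*0!*1!) = 1
Σ = 1  ⇒  CG² = 1/2*1² = 1/2
CG = +√(1/2) = +0.707107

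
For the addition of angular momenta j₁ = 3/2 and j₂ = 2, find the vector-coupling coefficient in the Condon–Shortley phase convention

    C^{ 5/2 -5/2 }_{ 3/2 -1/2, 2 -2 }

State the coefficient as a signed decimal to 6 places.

+√(4/7) ≈ +0.755929

√[6·1!2!3!/7! · 1!2!0!4!0!5!] = √(576/7)
  +(−1)^0/∏(0,1,2,0,0,3)! = 1/12  (running 1/12)
⟨..|..⟩ = √(576/7)·(1/12) = +0.755929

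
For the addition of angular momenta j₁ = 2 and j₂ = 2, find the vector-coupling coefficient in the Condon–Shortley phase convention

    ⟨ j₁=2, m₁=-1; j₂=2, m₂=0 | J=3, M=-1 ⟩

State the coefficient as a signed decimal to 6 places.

triangle: 1!*3!*3!/8! = 36/40320
(j±m)!: 1!*3!*2!*2!*2!*4! = 1152
prefactor² = (2J+1)*Δ*N² = 36/5
  k=0: +1/(0!*1!*3!*2!*0!*1!) = 1/12
  k=1: −1/(1!*0!*2!*1!*1!*2!) = -1/4
Σ = -1/6  ⇒  CG² = 36/5*(-1/6)² = 1/5
CG = −√(1/5) = -0.447214

−√(1/5) ≈ -0.447214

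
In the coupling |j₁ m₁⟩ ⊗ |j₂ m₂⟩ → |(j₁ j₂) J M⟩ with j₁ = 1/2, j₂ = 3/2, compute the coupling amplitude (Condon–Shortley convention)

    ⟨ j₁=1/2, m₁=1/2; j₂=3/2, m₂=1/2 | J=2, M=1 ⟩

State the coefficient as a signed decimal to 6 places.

+√(3/4) ≈ +0.866025

j₁+j₂−J=0  J+j₁−j₂=1  J−j₁+j₂=3  j₁+j₂+J+1=5
(j₁±m₁, j₂±m₂, J±M) = (1,0,2,1,3,1)
P² = 3
sum k=0..0:
  [0] +1/2 = 1/2
S = 1/2
C² = P²·S² = 3/4 ; C = +0.866025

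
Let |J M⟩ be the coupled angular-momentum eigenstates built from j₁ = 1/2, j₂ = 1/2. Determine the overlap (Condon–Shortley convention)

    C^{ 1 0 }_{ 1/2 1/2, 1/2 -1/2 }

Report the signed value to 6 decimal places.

√[3·0!1!1!/3! · 1!0!0!1!1!1!] = √(1/2)
  +(−1)^0/∏(0,0,0,0,1,1)! = 1  (running 1)
⟨..|..⟩ = √(1/2)·(1) = +0.707107

+√(1/2) = +0.707107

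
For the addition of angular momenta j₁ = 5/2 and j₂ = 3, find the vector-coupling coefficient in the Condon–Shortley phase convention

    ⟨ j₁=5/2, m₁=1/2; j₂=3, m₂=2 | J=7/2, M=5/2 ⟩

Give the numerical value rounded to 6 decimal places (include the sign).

j₁+j₂−J=2  J+j₁−j₂=3  J−j₁+j₂=4  j₁+j₂+J+1=10
(j₁±m₁, j₂±m₂, J±M) = (3,2,5,1,6,1)
P² = 4608/7
sum k=1..2:
  [1] −1/48 = -1/48
  [2] +1/72 = 1/72
S = -1/144
C² = P²·S² = 2/63 ; C = -0.178174

−√(2/63) ≈ -0.178174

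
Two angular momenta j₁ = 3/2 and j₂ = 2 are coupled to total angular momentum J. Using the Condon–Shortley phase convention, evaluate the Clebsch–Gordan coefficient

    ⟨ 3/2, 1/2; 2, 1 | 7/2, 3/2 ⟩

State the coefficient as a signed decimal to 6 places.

j₁+j₂−J=0  J+j₁−j₂=3  J−j₁+j₂=4  j₁+j₂+J+1=8
(j₁±m₁, j₂±m₂, J±M) = (2,1,3,1,5,2)
P² = 576/7
sum k=0..0:
  [0] +1/12 = 1/12
S = 1/12
C² = P²·S² = 4/7 ; C = +0.755929

+√(4/7) = +0.755929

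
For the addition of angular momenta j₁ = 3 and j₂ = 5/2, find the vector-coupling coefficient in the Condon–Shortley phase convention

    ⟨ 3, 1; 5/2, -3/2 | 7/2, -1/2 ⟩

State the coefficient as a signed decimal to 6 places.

+√(8/63) ≈ +0.356348

√[8·2!4!3!/10! · 4!2!1!4!3!4!] = √(18432/175)
  +(−1)^0/∏(0,2,2,1,2,2)! = 1/16  (running 1/16)
  +(−1)^1/∏(1,1,1,0,3,3)! = -1/36  (running 5/144)
⟨..|..⟩ = √(18432/175)·(5/144) = +0.356348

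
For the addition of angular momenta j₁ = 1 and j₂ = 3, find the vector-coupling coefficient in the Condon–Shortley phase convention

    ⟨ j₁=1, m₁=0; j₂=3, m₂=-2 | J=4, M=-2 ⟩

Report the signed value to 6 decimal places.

j₁+j₂−J=0  J+j₁−j₂=2  J−j₁+j₂=6  j₁+j₂+J+1=9
(j₁±m₁, j₂±m₂, J±M) = (1,1,1,5,2,6)
P² = 43200/7
sum k=0..0:
  [0] +1/120 = 1/120
S = 1/120
C² = P²·S² = 3/7 ; C = +0.654654

+√(3/7) = +0.654654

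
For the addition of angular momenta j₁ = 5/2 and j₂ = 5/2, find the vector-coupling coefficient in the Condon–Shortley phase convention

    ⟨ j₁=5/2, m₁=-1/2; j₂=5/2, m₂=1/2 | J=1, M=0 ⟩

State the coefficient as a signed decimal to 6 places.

√[3·4!1!1!/7! · 2!3!3!2!1!1!] = √(72/35)
  +(−1)^2/∏(2,2,1,1,0,0)! = 1/4  (running 1/4)
  +(−1)^3/∏(3,1,0,0,1,1)! = -1/6  (running 1/12)
⟨..|..⟩ = √(72/35)·(1/12) = +0.119523

+0.119523  (= +√(1/70))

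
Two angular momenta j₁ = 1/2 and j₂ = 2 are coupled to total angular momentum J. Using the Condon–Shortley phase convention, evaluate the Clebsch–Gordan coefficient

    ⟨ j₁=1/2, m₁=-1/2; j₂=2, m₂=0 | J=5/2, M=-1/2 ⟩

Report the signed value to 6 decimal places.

+√(3/5) ≈ +0.774597

√[6·0!1!4!/6! · 0!1!2!2!2!3!] = √(48/5)
  +(−1)^0/∏(0,0,1,2,0,2)! = 1/4  (running 1/4)
⟨..|..⟩ = √(48/5)·(1/4) = +0.774597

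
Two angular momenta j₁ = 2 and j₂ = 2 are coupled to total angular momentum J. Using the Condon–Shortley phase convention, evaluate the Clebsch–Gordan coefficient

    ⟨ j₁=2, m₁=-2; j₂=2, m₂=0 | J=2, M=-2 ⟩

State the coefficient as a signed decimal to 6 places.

triangle: 2!×2!×2!/7! = 8/5040
(j±m)!: 0!×4!×2!×2!×0!×4! = 2304
prefactor² = (2J+1)×Δ×N² = 128/7
  k=2: +1/(2!×0!×2!×0!×0!×2!) = 1/8
Σ = 1/8  ⇒  CG² = 128/7×1/8² = 2/7
CG = +√(2/7) = +0.534522

+√(2/7) ≈ +0.534522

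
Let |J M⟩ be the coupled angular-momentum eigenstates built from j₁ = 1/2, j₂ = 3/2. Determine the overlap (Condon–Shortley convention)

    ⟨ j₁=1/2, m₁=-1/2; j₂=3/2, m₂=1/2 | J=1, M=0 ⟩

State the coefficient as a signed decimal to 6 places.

-0.707107

j₁+j₂−J=1  J+j₁−j₂=0  J−j₁+j₂=2  j₁+j₂+J+1=4
(j₁±m₁, j₂±m₂, J±M) = (0,1,2,1,1,1)
P² = 1/2
sum k=1..1:
  [1] −1/1 = -1
S = -1
C² = P²·S² = 1/2 ; C = -0.707107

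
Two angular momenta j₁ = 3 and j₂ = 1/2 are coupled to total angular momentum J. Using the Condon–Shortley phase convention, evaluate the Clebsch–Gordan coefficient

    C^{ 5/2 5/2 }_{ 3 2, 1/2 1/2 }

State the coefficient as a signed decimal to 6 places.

-0.377964  (= −√(1/7))

triangle: 1!×5!×0!/7! = 120/5040
(j±m)!: 5!×1!×1!×0!×5!×0! = 14400
prefactor² = (2J+1)×Δ×N² = 14400/7
  k=1: −1/(1!×0!×0!×0!×5!×0!) = -1/120
Σ = -1/120  ⇒  CG² = 14400/7×(-1/120)² = 1/7
CG = −√(1/7) = -0.377964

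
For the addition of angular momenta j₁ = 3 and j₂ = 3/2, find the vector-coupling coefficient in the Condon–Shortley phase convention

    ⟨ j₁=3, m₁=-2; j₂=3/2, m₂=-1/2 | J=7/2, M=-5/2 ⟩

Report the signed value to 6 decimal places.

-0.377964  (= −√(1/7))

j₁+j₂−J=1  J+j₁−j₂=5  J−j₁+j₂=2  j₁+j₂+J+1=9
(j₁±m₁, j₂±m₂, J±M) = (1,5,1,2,1,6)
P² = 6400/7
sum k=0..1:
  [0] +1/120 = 1/120
  [1] −1/48 = -1/48
S = -1/80
C² = P²·S² = 1/7 ; C = -0.377964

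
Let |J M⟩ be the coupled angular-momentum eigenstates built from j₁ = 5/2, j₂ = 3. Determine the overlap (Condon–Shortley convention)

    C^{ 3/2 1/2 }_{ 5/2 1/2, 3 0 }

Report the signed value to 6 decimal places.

j₁+j₂−J=4  J+j₁−j₂=1  J−j₁+j₂=2  j₁+j₂+J+1=8
(j₁±m₁, j₂±m₂, J±M) = (3,2,3,3,2,1)
P² = 144/35
sum k=1..2:
  [1] −1/12 = -1/12
  [2] +1/4 = 1/4
S = 1/6
C² = P²·S² = 4/35 ; C = +0.338062

+0.338062  (= +√(4/35))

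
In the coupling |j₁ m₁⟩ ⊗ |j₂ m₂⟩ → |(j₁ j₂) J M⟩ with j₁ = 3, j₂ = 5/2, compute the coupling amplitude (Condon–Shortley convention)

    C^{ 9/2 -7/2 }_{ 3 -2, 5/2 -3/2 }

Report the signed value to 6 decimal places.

√[10·1!5!4!/11! · 1!5!1!4!1!8!] = √(921600/11)
  +(−1)^0/∏(0,1,5,1,0,3)! = 1/720  (running 1/720)
  +(−1)^1/∏(1,0,4,0,1,4)! = -1/576  (running -1/2880)
⟨..|..⟩ = √(921600/11)·(-1/2880) = -0.100504

−√(1/99) = -0.100504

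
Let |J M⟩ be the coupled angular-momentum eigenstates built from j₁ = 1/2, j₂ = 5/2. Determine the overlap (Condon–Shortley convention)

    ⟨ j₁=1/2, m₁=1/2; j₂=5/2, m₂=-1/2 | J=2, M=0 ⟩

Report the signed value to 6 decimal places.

j₁+j₂−J=1  J+j₁−j₂=0  J−j₁+j₂=4  j₁+j₂+J+1=6
(j₁±m₁, j₂±m₂, J±M) = (1,0,2,3,2,2)
P² = 8
sum k=0..0:
  [0] +1/4 = 1/4
S = 1/4
C² = P²·S² = 1/2 ; C = +0.707107

+0.707107  (= +√(1/2))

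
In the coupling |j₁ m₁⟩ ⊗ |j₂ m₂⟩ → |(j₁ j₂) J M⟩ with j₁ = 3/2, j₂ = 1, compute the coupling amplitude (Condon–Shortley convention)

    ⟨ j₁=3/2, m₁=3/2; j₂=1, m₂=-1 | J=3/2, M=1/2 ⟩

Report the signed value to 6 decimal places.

+0.632456  (= +√(2/5))

triangle: 1!·2!·1!/5! = 2/120
(j±m)!: 3!·0!·0!·2!·2!·1! = 24
prefactor² = (2J+1)·Δ·N² = 8/5
  k=0: +1/(0!·1!·0!·0!·2!·1!) = 1/2
Σ = 1/2  ⇒  CG² = 8/5·1/2² = 2/5
CG = +√(2/5) = +0.632456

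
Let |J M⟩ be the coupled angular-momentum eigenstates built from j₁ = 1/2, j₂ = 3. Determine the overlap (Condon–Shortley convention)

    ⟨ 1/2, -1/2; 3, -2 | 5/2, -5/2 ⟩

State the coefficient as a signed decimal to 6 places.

√[6·1!0!5!/7! · 0!1!1!5!0!5!] = √(14400/7)
  +(−1)^1/∏(1,0,0,0,0,5)! = -1/120  (running -1/120)
⟨..|..⟩ = √(14400/7)·(-1/120) = -0.377964

-0.377964  (= −√(1/7))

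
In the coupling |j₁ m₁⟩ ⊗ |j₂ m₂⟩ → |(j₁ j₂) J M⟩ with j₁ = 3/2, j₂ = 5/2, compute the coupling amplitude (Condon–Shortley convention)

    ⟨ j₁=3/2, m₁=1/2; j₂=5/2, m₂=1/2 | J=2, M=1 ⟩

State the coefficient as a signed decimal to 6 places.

triangle: 2!*1!*3!/7! = 12/5040
(j±m)!: 2!*1!*3!*2!*3!*1! = 144
prefactor² = (2J+1)*Δ*N² = 12/7
  k=0: +1/(0!*2!*1!*3!*0!*0!) = 1/12
  k=1: −1/(1!*1!*0!*2!*1!*1!) = -1/2
Σ = -5/12  ⇒  CG² = 12/7*(-5/12)² = 25/84
CG = −√(25/84) = -0.545545

-0.545545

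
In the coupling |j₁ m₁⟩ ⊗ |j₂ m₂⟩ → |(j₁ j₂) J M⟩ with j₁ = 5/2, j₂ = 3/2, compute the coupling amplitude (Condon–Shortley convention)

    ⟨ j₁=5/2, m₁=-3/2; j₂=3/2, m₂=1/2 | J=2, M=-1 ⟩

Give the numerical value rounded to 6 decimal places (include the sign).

j₁+j₂−J=2  J+j₁−j₂=3  J−j₁+j₂=1  j₁+j₂+J+1=7
(j₁±m₁, j₂±m₂, J±M) = (1,4,2,1,1,3)
P² = 24/7
sum k=1..2:
  [1] −1/6 = -1/6
  [2] +1/4 = 1/4
S = 1/12
C² = P²·S² = 1/42 ; C = +0.154303

+0.154303  (= +√(1/42))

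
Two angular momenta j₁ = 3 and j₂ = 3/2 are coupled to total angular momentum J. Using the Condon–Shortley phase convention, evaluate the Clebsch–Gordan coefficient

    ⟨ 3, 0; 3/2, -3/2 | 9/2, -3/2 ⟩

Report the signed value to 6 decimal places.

j₁+j₂−J=0  J+j₁−j₂=6  J−j₁+j₂=3  j₁+j₂+J+1=10
(j₁±m₁, j₂±m₂, J±M) = (3,3,0,3,3,6)
P² = 77760/7
sum k=0..0:
  [0] +1/216 = 1/216
S = 1/216
C² = P²·S² = 5/21 ; C = +0.487950

+√(5/21) ≈ +0.487950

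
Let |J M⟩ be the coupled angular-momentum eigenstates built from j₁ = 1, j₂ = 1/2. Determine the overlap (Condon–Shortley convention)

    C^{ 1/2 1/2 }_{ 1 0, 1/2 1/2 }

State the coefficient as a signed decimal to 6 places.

triangle: 1!·1!·0!/3! = 1/6
(j±m)!: 1!·1!·1!·0!·1!·0! = 1
prefactor² = (2J+1)·Δ·N² = 1/3
  k=1: −1/(1!·0!·0!·0!·1!·0!) = -1
Σ = -1  ⇒  CG² = 1/3·(-1)² = 1/3
CG = −√(1/3) = -0.577350

−√(1/3) = -0.577350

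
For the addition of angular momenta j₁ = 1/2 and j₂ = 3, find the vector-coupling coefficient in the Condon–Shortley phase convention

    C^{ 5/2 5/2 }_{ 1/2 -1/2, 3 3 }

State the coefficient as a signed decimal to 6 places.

−√(6/7) = -0.925820

j₁+j₂−J=1  J+j₁−j₂=0  J−j₁+j₂=5  j₁+j₂+J+1=7
(j₁±m₁, j₂±m₂, J±M) = (0,1,6,0,5,0)
P² = 86400/7
sum k=1..1:
  [1] −1/120 = -1/120
S = -1/120
C² = P²·S² = 6/7 ; C = -0.925820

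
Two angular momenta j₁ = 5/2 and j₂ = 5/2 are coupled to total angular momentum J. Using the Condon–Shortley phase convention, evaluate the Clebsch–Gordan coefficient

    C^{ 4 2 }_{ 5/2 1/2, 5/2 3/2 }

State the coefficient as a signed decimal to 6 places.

triangle: 1!×4!×4!/10! = 576/3628800
(j±m)!: 3!×2!×4!×1!×6!×2! = 414720
prefactor² = (2J+1)×Δ×N² = 20736/35
  k=0: +1/(0!×1!×2!×4!×2!×0!) = 1/96
  k=1: −1/(1!×0!×1!×3!×3!×1!) = -1/36
Σ = -5/288  ⇒  CG² = 20736/35×(-5/288)² = 5/28
CG = −√(5/28) = -0.422577

-0.422577  (= −√(5/28))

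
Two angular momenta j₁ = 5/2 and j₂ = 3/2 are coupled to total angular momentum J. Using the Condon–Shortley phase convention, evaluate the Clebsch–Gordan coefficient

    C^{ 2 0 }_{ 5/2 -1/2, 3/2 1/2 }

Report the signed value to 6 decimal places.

triangle: 2!*3!*1!/7! = 12/5040
(j±m)!: 2!*3!*2!*1!*2!*2! = 96
prefactor² = (2J+1)*Δ*N² = 8/7
  k=1: −1/(1!*1!*2!*1!*1!*0!) = -1/2
  k=2: +1/(2!*0!*1!*0!*2!*1!) = 1/4
Σ = -1/4  ⇒  CG² = 8/7*(-1/4)² = 1/14
CG = −√(1/14) = -0.267261

-0.267261  (= −√(1/14))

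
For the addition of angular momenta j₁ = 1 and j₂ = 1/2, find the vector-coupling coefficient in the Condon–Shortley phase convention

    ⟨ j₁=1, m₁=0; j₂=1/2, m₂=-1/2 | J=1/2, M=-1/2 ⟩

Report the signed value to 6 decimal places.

+0.577350  (= +√(1/3))

√[2·1!1!0!/3! · 1!1!0!1!0!1!] = √(1/3)
  +(−1)^0/∏(0,1,1,0,0,0)! = 1  (running 1)
⟨..|..⟩ = √(1/3)·(1) = +0.577350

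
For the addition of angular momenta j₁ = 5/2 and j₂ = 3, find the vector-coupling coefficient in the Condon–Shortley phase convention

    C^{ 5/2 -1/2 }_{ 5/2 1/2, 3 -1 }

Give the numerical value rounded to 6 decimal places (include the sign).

j₁+j₂−J=3  J+j₁−j₂=2  J−j₁+j₂=3  j₁+j₂+J+1=9
(j₁±m₁, j₂±m₂, J±M) = (3,2,2,4,2,3)
P² = 288/35
sum k=0..2:
  [0] +1/24 = 1/24
  [1] −1/4 = -1/4
  [2] +1/24 = 1/24
S = -1/6
C² = P²·S² = 8/35 ; C = -0.478091

-0.478091  (= −√(8/35))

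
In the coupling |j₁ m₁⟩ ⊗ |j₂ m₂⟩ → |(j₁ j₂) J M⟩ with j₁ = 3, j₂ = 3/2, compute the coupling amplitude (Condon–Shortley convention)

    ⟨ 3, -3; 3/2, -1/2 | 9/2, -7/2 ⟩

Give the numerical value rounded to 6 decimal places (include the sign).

+0.577350

j₁+j₂−J=0  J+j₁−j₂=6  J−j₁+j₂=3  j₁+j₂+J+1=10
(j₁±m₁, j₂±m₂, J±M) = (0,6,1,2,1,8)
P² = 691200
sum k=0..0:
  [0] +1/1440 = 1/1440
S = 1/1440
C² = P²·S² = 1/3 ; C = +0.577350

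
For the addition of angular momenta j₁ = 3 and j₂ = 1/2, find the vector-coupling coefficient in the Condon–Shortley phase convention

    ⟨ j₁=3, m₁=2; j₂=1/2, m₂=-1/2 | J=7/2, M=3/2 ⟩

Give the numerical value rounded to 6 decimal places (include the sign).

triangle: 0!*6!*1!/8! = 720/40320
(j±m)!: 5!*1!*0!*1!*5!*2! = 28800
prefactor² = (2J+1)*Δ*N² = 28800/7
  k=0: +1/(0!*0!*1!*0!*5!*1!) = 1/120
Σ = 1/120  ⇒  CG² = 28800/7*1/120² = 2/7
CG = +√(2/7) = +0.534522

+√(2/7) = +0.534522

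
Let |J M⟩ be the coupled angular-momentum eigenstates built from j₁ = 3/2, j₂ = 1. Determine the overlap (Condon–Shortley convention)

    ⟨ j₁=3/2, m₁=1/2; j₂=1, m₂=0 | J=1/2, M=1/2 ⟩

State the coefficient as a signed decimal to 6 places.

−√(1/3) = -0.577350

j₁+j₂−J=2  J+j₁−j₂=1  J−j₁+j₂=0  j₁+j₂+J+1=4
(j₁±m₁, j₂±m₂, J±M) = (2,1,1,1,1,0)
P² = 1/3
sum k=1..1:
  [1] −1/1 = -1
S = -1
C² = P²·S² = 1/3 ; C = -0.577350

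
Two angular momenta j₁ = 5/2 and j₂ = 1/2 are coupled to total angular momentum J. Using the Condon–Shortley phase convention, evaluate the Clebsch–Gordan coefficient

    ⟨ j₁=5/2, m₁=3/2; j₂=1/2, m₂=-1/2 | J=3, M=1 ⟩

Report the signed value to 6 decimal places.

+√(1/3) ≈ +0.577350

√[7·0!5!1!/7! · 4!1!0!1!4!2!] = √(192)
  +(−1)^0/∏(0,0,1,0,4,1)! = 1/24  (running 1/24)
⟨..|..⟩ = √(192)·(1/24) = +0.577350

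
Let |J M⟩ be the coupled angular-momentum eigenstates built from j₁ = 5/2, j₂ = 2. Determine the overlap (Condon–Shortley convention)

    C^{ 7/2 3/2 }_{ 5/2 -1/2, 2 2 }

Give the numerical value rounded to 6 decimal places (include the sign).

-0.617213

√[8·1!4!3!/9! · 2!3!4!0!5!2!] = √(1536/7)
  +(−1)^1/∏(1,0,2,3,2,0)! = -1/24  (running -1/24)
⟨..|..⟩ = √(1536/7)·(-1/24) = -0.617213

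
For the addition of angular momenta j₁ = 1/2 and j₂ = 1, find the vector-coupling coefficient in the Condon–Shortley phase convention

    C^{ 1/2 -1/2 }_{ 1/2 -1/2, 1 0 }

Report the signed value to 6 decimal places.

−√(1/3) ≈ -0.577350

triangle: 1!*0!*1!/3! = 1/6
(j±m)!: 0!*1!*1!*1!*0!*1! = 1
prefactor² = (2J+1)*Δ*N² = 1/3
  k=1: −1/(1!*0!*0!*0!*0!*1!) = -1
Σ = -1  ⇒  CG² = 1/3*(-1)² = 1/3
CG = −√(1/3) = -0.577350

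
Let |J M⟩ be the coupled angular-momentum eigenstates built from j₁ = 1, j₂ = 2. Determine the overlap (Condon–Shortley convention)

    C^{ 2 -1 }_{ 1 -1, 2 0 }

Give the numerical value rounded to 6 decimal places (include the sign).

triangle: 1!·1!·3!/6! = 6/720
(j±m)!: 0!·2!·2!·2!·1!·3! = 48
prefactor² = (2J+1)·Δ·N² = 2
  k=1: −1/(1!·0!·1!·1!·0!·2!) = -1/2
Σ = -1/2  ⇒  CG² = 2·(-1/2)² = 1/2
CG = −√(1/2) = -0.707107

−√(1/2) ≈ -0.707107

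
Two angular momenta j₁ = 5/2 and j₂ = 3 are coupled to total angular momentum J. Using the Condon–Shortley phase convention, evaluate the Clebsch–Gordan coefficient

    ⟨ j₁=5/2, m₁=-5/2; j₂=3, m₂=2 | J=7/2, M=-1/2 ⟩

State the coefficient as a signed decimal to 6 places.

triangle: 2!*3!*4!/10! = 288/3628800
(j±m)!: 0!*5!*5!*1!*3!*4! = 2073600
prefactor² = (2J+1)*Δ*N² = 9216/7
  k=2: +1/(2!*0!*3!*3!*0!*1!) = 1/72
Σ = 1/72  ⇒  CG² = 9216/7*1/72² = 16/63
CG = +√(16/63) = +0.503953

+√(16/63) ≈ +0.503953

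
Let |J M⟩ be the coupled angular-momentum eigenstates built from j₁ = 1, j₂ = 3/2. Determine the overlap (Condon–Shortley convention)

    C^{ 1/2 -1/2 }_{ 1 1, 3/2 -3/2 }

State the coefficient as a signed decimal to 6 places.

+0.707107  (= +√(1/2))

triangle: 2!×0!×1!/4! = 2/24
(j±m)!: 2!×0!×0!×3!×0!×1! = 12
prefactor² = (2J+1)×Δ×N² = 2
  k=0: +1/(0!×2!×0!×0!×0!×1!) = 1/2
Σ = 1/2  ⇒  CG² = 2×1/2² = 1/2
CG = +√(1/2) = +0.707107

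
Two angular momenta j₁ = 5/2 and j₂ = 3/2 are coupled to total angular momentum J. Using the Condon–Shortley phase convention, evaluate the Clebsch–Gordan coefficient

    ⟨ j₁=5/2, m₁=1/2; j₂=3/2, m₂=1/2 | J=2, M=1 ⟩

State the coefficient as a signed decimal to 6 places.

−√(25/84) ≈ -0.545545

triangle: 2!·3!·1!/7! = 12/5040
(j±m)!: 3!·2!·2!·1!·3!·1! = 144
prefactor² = (2J+1)·Δ·N² = 12/7
  k=1: −1/(1!·1!·1!·1!·2!·0!) = -1/2
  k=2: +1/(2!·0!·0!·0!·3!·1!) = 1/12
Σ = -5/12  ⇒  CG² = 12/7·(-5/12)² = 25/84
CG = −√(25/84) = -0.545545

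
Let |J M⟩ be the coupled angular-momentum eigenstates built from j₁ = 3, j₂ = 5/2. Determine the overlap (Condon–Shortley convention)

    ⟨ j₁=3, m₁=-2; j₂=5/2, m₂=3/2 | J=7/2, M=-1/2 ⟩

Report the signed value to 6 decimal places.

j₁+j₂−J=2  J+j₁−j₂=4  J−j₁+j₂=3  j₁+j₂+J+1=10
(j₁±m₁, j₂±m₂, J±M) = (1,5,4,1,3,4)
P² = 9216/35
sum k=1..2:
  [1] −1/144 = -1/144
  [2] +1/24 = 1/24
S = 5/144
C² = P²·S² = 20/63 ; C = +0.563436

+√(20/63) = +0.563436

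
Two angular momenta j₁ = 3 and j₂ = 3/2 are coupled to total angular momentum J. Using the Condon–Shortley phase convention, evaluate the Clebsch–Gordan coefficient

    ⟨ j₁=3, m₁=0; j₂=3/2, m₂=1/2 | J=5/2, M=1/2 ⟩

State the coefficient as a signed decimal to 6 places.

j₁+j₂−J=2  J+j₁−j₂=4  J−j₁+j₂=1  j₁+j₂+J+1=8
(j₁±m₁, j₂±m₂, J±M) = (3,3,2,1,3,2)
P² = 216/35
sum k=1..2:
  [1] −1/4 = -1/4
  [2] +1/12 = 1/12
S = -1/6
C² = P²·S² = 6/35 ; C = -0.414039

-0.414039  (= −√(6/35))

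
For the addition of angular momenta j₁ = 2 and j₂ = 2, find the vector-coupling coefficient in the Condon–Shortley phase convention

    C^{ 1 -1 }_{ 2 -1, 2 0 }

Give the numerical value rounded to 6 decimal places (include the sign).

√[3·3!1!1!/6! · 1!3!2!2!0!2!] = √(6/5)
  +(−1)^2/∏(2,1,1,0,0,1)! = 1/2  (running 1/2)
⟨..|..⟩ = √(6/5)·(1/2) = +0.547723

+√(3/10) = +0.547723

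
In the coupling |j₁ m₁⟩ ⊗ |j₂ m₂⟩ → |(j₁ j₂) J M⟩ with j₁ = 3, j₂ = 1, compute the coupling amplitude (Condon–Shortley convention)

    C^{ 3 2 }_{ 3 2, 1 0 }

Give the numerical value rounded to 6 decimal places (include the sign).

triangle: 1!*5!*1!/8! = 120/40320
(j±m)!: 5!*1!*1!*1!*5!*1! = 14400
prefactor² = (2J+1)*Δ*N² = 300
  k=0: +1/(0!*1!*1!*1!*4!*0!) = 1/24
  k=1: −1/(1!*0!*0!*0!*5!*1!) = -1/120
Σ = 1/30  ⇒  CG² = 300*1/30² = 1/3
CG = +√(1/3) = +0.577350

+√(1/3) = +0.577350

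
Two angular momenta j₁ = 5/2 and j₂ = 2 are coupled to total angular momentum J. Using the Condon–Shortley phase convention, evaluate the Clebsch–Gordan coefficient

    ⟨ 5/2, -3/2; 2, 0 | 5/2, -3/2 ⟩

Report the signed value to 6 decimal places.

triangle: 2!*3!*2!/8! = 24/40320
(j±m)!: 1!*4!*2!*2!*1!*4! = 2304
prefactor² = (2J+1)*Δ*N² = 288/35
  k=1: −1/(1!*1!*3!*1!*0!*1!) = -1/6
  k=2: +1/(2!*0!*2!*0!*1!*2!) = 1/8
Σ = -1/24  ⇒  CG² = 288/35*(-1/24)² = 1/70
CG = −√(1/70) = -0.119523

−√(1/70) ≈ -0.119523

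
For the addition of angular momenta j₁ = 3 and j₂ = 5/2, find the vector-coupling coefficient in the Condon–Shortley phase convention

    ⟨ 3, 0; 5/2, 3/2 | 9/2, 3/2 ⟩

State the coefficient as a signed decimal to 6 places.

−√(45/154) ≈ -0.540562

j₁+j₂−J=1  J+j₁−j₂=5  J−j₁+j₂=4  j₁+j₂+J+1=11
(j₁±m₁, j₂±m₂, J±M) = (3,3,4,1,6,3)
P² = 207360/77
sum k=0..1:
  [0] +1/288 = 1/288
  [1] −1/72 = -1/72
S = -1/96
C² = P²·S² = 45/154 ; C = -0.540562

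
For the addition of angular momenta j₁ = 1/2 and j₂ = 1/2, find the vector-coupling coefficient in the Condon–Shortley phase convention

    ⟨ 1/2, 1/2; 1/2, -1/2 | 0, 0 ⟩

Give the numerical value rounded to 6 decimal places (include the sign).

+0.707107  (= +√(1/2))

√[1·1!0!0!/2! · 1!0!0!1!0!0!] = √(1/2)
  +(−1)^0/∏(0,1,0,0,0,0)! = 1  (running 1)
⟨..|..⟩ = √(1/2)·(1) = +0.707107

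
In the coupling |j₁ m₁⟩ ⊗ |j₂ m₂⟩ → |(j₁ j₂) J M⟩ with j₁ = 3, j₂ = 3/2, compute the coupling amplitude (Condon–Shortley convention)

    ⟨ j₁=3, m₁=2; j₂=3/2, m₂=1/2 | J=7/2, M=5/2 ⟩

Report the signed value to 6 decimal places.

+√(1/7) ≈ +0.377964

triangle: 1!*5!*2!/9! = 240/362880
(j±m)!: 5!*1!*2!*1!*6!*1! = 172800
prefactor² = (2J+1)*Δ*N² = 6400/7
  k=0: +1/(0!*1!*1!*2!*4!*0!) = 1/48
  k=1: −1/(1!*0!*0!*1!*5!*1!) = -1/120
Σ = 1/80  ⇒  CG² = 6400/7*1/80² = 1/7
CG = +√(1/7) = +0.377964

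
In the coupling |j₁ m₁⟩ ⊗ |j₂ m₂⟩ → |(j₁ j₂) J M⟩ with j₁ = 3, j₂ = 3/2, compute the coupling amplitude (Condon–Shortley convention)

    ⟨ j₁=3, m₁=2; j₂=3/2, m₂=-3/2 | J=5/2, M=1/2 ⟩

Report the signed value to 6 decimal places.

triangle: 2!*4!*1!/8! = 48/40320
(j±m)!: 5!*1!*0!*3!*3!*2! = 8640
prefactor² = (2J+1)*Δ*N² = 432/7
  k=0: +1/(0!*2!*1!*0!*3!*1!) = 1/12
Σ = 1/12  ⇒  CG² = 432/7*1/12² = 3/7
CG = +√(3/7) = +0.654654

+0.654654  (= +√(3/7))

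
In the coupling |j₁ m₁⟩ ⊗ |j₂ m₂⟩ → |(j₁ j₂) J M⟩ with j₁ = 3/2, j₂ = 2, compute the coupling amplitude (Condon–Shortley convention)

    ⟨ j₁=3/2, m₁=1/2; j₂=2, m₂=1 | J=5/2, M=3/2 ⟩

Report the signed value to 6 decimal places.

-0.169031

√[6·1!2!3!/7! · 2!1!3!1!4!1!] = √(144/35)
  +(−1)^0/∏(0,1,1,3,1,0)! = 1/6  (running 1/6)
  +(−1)^1/∏(1,0,0,2,2,1)! = -1/4  (running -1/12)
⟨..|..⟩ = √(144/35)·(-1/12) = -0.169031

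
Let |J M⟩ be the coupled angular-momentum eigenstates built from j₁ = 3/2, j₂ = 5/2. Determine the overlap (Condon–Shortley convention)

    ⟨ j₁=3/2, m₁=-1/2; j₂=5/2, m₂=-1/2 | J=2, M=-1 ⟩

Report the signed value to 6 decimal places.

triangle: 2!*1!*3!/7! = 12/5040
(j±m)!: 1!*2!*2!*3!*1!*3! = 144
prefactor² = (2J+1)*Δ*N² = 12/7
  k=1: −1/(1!*1!*1!*1!*0!*2!) = -1/2
  k=2: +1/(2!*0!*0!*0!*1!*3!) = 1/12
Σ = -5/12  ⇒  CG² = 12/7*(-5/12)² = 25/84
CG = −√(25/84) = -0.545545

−√(25/84) = -0.545545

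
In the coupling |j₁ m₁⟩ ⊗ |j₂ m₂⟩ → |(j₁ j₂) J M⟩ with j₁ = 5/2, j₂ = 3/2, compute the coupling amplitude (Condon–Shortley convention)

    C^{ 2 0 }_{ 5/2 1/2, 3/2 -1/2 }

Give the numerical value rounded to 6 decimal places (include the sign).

−√(1/14) ≈ -0.267261

triangle: 2!*3!*1!/7! = 12/5040
(j±m)!: 3!*2!*1!*2!*2!*2! = 96
prefactor² = (2J+1)*Δ*N² = 8/7
  k=0: +1/(0!*2!*2!*1!*1!*0!) = 1/4
  k=1: −1/(1!*1!*1!*0!*2!*1!) = -1/2
Σ = -1/4  ⇒  CG² = 8/7*(-1/4)² = 1/14
CG = −√(1/14) = -0.267261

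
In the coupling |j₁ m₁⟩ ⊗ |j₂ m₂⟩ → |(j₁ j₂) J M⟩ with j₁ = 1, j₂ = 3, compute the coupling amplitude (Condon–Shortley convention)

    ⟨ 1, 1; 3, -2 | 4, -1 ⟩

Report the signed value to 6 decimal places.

+√(3/28) = +0.327327

j₁+j₂−J=0  J+j₁−j₂=2  J−j₁+j₂=6  j₁+j₂+J+1=9
(j₁±m₁, j₂±m₂, J±M) = (2,0,1,5,3,5)
P² = 43200/7
sum k=0..0:
  [0] +1/240 = 1/240
S = 1/240
C² = P²·S² = 3/28 ; C = +0.327327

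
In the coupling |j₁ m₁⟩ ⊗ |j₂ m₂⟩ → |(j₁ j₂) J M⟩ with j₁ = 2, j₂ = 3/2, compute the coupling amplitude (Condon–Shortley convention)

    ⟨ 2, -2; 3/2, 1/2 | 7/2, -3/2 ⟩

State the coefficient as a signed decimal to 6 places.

triangle: 0!×4!×3!/8! = 144/40320
(j±m)!: 0!×4!×2!×1!×2!×5! = 11520
prefactor² = (2J+1)×Δ×N² = 2304/7
  k=0: +1/(0!×0!×4!×2!×0!×1!) = 1/48
Σ = 1/48  ⇒  CG² = 2304/7×1/48² = 1/7
CG = +√(1/7) = +0.377964

+0.377964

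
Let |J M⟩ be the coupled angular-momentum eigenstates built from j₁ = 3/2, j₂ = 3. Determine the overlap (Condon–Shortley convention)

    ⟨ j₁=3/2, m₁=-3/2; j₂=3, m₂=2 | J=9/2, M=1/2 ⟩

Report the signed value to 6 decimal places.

+√(1/21) ≈ +0.218218

√[10·0!3!6!/10! · 0!3!5!1!5!4!] = √(172800/7)
  +(−1)^0/∏(0,0,3,5,0,1)! = 1/720  (running 1/720)
⟨..|..⟩ = √(172800/7)·(1/720) = +0.218218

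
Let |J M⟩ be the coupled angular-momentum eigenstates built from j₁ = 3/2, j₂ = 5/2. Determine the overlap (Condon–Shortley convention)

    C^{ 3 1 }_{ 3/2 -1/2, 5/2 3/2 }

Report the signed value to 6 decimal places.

−√(49/120) = -0.639010

√[7·1!2!4!/8! · 1!2!4!1!4!2!] = √(96/5)
  +(−1)^0/∏(0,1,2,4,0,0)! = 1/48  (running 1/48)
  +(−1)^1/∏(1,0,1,3,1,1)! = -1/6  (running -7/48)
⟨..|..⟩ = √(96/5)·(-7/48) = -0.639010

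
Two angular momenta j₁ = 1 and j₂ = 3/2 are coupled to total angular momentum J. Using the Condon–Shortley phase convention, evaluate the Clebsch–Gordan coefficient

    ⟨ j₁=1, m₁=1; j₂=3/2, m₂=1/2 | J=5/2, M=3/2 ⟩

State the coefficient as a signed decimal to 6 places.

+0.774597  (= +√(3/5))

triangle: 0!×2!×3!/6! = 12/720
(j±m)!: 2!×0!×2!×1!×4!×1! = 96
prefactor² = (2J+1)×Δ×N² = 48/5
  k=0: +1/(0!×0!×0!×2!×2!×1!) = 1/4
Σ = 1/4  ⇒  CG² = 48/5×1/4² = 3/5
CG = +√(3/5) = +0.774597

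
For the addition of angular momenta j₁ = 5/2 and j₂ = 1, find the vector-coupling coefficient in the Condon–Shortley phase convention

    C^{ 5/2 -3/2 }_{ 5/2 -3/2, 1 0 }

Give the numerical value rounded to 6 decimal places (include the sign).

√[6·1!4!1!/7! · 1!4!1!1!1!4!] = √(576/35)
  +(−1)^0/∏(0,1,4,1,0,0)! = 1/24  (running 1/24)
  +(−1)^1/∏(1,0,3,0,1,1)! = -1/6  (running -1/8)
⟨..|..⟩ = √(576/35)·(-1/8) = -0.507093

-0.507093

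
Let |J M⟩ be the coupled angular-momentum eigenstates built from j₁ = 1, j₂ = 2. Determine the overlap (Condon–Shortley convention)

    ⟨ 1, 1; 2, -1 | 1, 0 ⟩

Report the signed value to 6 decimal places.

+√(3/10) = +0.547723

√[3·2!0!2!/5! · 2!0!1!3!1!1!] = √(6/5)
  +(−1)^0/∏(0,2,0,1,0,1)! = 1/2  (running 1/2)
⟨..|..⟩ = √(6/5)·(1/2) = +0.547723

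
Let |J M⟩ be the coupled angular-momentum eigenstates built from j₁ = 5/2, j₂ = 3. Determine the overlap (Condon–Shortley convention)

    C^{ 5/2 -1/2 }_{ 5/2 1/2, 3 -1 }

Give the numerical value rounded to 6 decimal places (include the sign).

j₁+j₂−J=3  J+j₁−j₂=2  J−j₁+j₂=3  j₁+j₂+J+1=9
(j₁±m₁, j₂±m₂, J±M) = (3,2,2,4,2,3)
P² = 288/35
sum k=0..2:
  [0] +1/24 = 1/24
  [1] −1/4 = -1/4
  [2] +1/24 = 1/24
S = -1/6
C² = P²·S² = 8/35 ; C = -0.478091

-0.478091  (= −√(8/35))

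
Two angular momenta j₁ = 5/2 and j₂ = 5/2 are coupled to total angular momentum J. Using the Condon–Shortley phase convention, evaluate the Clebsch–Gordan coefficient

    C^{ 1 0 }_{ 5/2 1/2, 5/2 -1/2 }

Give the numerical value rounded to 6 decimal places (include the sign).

+√(1/70) = +0.119523

triangle: 4!·1!·1!/7! = 24/5040
(j±m)!: 3!·2!·2!·3!·1!·1! = 144
prefactor² = (2J+1)·Δ·N² = 72/35
  k=1: −1/(1!·3!·1!·1!·0!·0!) = -1/6
  k=2: +1/(2!·2!·0!·0!·1!·1!) = 1/4
Σ = 1/12  ⇒  CG² = 72/35·1/12² = 1/70
CG = +√(1/70) = +0.119523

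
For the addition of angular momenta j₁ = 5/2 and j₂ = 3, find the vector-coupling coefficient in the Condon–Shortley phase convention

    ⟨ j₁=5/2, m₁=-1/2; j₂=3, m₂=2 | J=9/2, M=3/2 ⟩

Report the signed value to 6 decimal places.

−√(169/462) = -0.604815

triangle: 1!×4!×5!/11! = 2880/39916800
(j±m)!: 2!×3!×5!×1!×6!×3! = 6220800
prefactor² = (2J+1)×Δ×N² = 345600/77
  k=0: +1/(0!×1!×3!×5!×1!×0!) = 1/720
  k=1: −1/(1!×0!×2!×4!×2!×1!) = -1/96
Σ = -13/1440  ⇒  CG² = 345600/77×(-13/1440)² = 169/462
CG = −√(169/462) = -0.604815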